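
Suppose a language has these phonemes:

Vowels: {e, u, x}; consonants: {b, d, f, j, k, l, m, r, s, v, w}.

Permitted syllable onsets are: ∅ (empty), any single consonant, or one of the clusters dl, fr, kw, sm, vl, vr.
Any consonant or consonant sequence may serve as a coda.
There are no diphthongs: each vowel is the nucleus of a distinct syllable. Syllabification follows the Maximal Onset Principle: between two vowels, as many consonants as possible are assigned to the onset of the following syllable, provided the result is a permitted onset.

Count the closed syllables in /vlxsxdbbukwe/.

Vowels present: x, x, u, e; each is a nucleus, giving 4 syllables.
V1 /x/ – V2 /x/: just /s/ — single C goes to the following onset.
V2 /x/ – V3 /u/: /dbb/ splits as /db/ + /b/ (/b/ is the longest suffix that is a licit onset).
V3 /u/ – V4 /e/: cluster /kw/ — /kw/ is itself a permitted onset, so the whole cluster goes right; preceding coda = ∅.
Syllabification: vlx.sxdb.bu.kwe.
Classifying each syllable: /vlx/ (open), /sxdb/ (closed), /bu/ (open), /kwe/ (open).
Closed syllables: 1.

1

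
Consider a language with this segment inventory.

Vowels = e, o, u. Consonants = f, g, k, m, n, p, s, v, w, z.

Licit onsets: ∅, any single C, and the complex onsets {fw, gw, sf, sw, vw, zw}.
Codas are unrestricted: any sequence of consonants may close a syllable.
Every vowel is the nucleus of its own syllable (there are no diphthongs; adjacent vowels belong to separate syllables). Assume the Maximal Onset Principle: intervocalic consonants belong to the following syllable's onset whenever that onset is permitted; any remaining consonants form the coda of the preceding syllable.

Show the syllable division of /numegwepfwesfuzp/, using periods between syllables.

The vowels are u, e, e, e, u — 5 nuclei, so 5 syllables.
Between /u/ (V1) and /e/ (V2): just /m/ — single C goes to the following onset.
Between /e/ (V2) and /e/ (V3): /gw/ — entire cluster is a permitted onset → onset /gw/, coda ∅.
Between /e/ (V3) and /e/ (V4): /pfw/ — longest licit onset from the right is /fw/, leaving /p/ as coda.
Between /e/ (V4) and /u/ (V5): /sf/ is a licit onset in full, so it all attaches to the next syllable.

nu.me.gwep.fwe.sfuzp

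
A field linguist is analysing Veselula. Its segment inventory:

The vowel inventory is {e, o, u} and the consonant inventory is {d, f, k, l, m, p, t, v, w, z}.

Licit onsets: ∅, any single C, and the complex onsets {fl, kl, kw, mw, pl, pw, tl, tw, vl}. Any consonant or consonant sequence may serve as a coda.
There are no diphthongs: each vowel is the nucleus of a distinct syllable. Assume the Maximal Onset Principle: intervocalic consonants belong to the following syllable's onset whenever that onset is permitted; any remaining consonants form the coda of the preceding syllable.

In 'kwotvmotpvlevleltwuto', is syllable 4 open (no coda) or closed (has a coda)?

Nuclei (vowels): o, o, e, e, u, o → 6 syllables.
σ1/σ2 boundary: /tvm/ splits as /tv/ + /m/ (/m/ is the longest suffix that is a licit onset).
σ2/σ3 boundary: /tpvl/; trying suffixes from longest down, /vl/ is the first permitted one, so coda /tp/ | onset /vl/.
σ3/σ4 boundary: /vl/ — entire cluster is a permitted onset → onset /vl/, coda ∅.
σ4/σ5 boundary: /ltw/ — longest licit onset from the right is /tw/, leaving /l/ as coda.
σ5/σ6 boundary: /t/ → onset of the next syllable (single consonants are always licit onsets).
Result: kwotv.motp.vle.vlel.twu.to.
Syllable 4 is /vlel/ with coda /l/, so it is closed.

closed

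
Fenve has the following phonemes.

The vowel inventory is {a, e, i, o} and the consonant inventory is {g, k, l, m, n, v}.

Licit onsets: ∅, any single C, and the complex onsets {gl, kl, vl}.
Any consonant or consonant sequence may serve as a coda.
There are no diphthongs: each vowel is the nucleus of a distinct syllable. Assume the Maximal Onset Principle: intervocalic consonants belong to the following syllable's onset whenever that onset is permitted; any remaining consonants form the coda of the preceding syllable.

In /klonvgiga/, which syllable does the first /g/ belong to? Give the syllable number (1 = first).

Nuclei (vowels): o, i, a → 3 syllables.
/o…i/ gap (V1→V2): cluster /nvg/ — the longest permitted-onset suffix is /g/; onset = /g/, preceding coda = /nv/.
/i…a/ gap (V2→V3): /g/ is a single consonant, so it becomes the next onset.
Putting it together: klonv.gi.ga.
The first /g/ is in the onset of syllable 2 (/gi/).

2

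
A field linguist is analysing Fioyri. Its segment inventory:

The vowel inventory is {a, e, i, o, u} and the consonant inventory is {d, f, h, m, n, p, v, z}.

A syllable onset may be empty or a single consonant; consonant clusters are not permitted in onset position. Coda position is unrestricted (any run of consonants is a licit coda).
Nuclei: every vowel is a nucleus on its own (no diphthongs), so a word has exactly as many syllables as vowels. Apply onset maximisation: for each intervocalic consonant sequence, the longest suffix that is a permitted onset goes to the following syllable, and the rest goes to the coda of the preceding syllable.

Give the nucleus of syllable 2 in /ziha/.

a

Nuclei (vowels): i, a → 2 syllables.
The second nucleus (vowel 2 from the left) is /a/.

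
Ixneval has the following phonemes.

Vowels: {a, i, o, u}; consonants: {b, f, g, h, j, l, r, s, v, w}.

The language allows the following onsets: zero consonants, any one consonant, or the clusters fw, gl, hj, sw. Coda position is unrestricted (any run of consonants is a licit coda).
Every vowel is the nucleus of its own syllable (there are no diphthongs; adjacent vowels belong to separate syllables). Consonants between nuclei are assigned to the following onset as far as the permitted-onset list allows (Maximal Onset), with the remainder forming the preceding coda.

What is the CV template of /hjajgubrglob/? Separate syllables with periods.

The vowels are a, u, o — 3 nuclei, so 3 syllables.
Between /a/ (V1) and /u/ (V2): cluster /jg/ — the longest permitted-onset suffix is /g/; onset = /g/, preceding coda = /j/.
Between /u/ (V2) and /o/ (V3): /brgl/; trying suffixes from longest down, /gl/ is the first permitted one, so coda /br/ | onset /gl/.
So the parse is hjaj.gubr.glob.
Mapping each syllable to C/V: /hjaj/ → CCVC, /gubr/ → CVCC, /glob/ → CCVC.

CCVC.CVCC.CCVC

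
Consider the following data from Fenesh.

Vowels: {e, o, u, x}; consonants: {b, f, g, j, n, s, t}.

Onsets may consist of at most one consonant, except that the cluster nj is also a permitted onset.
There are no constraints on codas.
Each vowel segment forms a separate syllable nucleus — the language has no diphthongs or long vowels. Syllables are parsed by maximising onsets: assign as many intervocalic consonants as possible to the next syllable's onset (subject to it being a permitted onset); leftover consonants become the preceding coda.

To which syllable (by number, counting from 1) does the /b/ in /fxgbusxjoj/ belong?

The vowels are x, u, x, o — 4 nuclei, so 4 syllables.
σ1/σ2 boundary: cluster /gb/ — the longest permitted-onset suffix is /b/; onset = /b/, preceding coda = /g/.
σ2/σ3 boundary: just /s/ — single C goes to the following onset.
σ3/σ4 boundary: just /j/ — single C goes to the following onset.
Result: fxg.bu.sx.joj.
The /b/ is in the onset of syllable 2 (/bu/).

2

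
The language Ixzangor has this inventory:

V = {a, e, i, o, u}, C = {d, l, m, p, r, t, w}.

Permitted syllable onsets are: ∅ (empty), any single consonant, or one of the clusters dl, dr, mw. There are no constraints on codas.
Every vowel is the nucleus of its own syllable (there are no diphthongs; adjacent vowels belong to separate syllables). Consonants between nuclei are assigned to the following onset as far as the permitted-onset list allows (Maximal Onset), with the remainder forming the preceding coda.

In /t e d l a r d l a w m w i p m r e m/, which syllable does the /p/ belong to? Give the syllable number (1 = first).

4

The vowels are e, a, a, i, e — 5 nuclei, so 5 syllables.
σ1/σ2 boundary: cluster /dl/ — /dl/ is itself a permitted onset, so the whole cluster goes right; preceding coda = ∅.
σ2/σ3 boundary: /rdl/ splits as /r/ + /dl/ (/dl/ is the longest suffix that is a licit onset).
σ3/σ4 boundary: /wmw/ — longest licit onset from the right is /mw/, leaving /w/ as coda.
σ4/σ5 boundary: /pmr/ — longest licit onset from the right is /r/, leaving /pm/ as coda.
So the parse is te.dlar.dlaw.mwipm.rem.
The /p/ is in the coda of syllable 4 (/mwipm/).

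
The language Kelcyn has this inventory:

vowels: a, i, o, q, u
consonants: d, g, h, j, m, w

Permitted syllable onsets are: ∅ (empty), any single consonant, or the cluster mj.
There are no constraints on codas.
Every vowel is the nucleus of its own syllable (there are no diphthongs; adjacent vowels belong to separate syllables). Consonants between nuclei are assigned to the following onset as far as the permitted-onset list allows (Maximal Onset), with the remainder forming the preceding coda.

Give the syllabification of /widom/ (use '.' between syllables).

Nuclei (vowels): i, o → 2 syllables.
Between /i/ (V1) and /o/ (V2): just /d/ — single C goes to the following onset.

wi.dom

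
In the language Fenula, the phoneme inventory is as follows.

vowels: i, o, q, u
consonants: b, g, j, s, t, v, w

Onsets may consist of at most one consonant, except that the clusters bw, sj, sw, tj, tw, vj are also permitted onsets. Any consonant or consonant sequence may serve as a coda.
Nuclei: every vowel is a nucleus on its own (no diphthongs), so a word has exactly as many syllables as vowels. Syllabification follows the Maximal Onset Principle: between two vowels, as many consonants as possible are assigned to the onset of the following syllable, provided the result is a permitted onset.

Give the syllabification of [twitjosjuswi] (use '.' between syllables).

The vowels are i, o, u, i — 4 nuclei, so 4 syllables.
σ1/σ2 boundary: cluster /tj/ — /tj/ is itself a permitted onset, so the whole cluster goes right; preceding coda = ∅.
σ2/σ3 boundary: /sj/ is a licit onset in full, so it all attaches to the next syllable.
σ3/σ4 boundary: /sw/ is a licit onset in full, so it all attaches to the next syllable.

twi.tjo.sju.swi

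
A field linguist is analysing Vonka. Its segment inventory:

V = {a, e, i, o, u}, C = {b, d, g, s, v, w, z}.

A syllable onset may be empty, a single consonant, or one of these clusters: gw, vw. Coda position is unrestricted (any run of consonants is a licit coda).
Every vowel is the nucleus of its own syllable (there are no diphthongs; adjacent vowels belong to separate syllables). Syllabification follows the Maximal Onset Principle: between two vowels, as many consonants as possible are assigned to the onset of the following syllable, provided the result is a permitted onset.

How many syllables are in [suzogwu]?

3

Nuclei (vowels): u, o, u → 3 syllables.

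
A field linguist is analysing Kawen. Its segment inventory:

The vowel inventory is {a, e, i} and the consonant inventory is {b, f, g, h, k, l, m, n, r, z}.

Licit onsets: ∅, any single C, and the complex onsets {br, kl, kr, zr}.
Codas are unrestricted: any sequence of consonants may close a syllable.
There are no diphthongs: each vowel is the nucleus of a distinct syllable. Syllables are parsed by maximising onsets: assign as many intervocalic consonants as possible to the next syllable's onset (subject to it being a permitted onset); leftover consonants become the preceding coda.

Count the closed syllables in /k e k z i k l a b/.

2

The vowels are e, i, a — 3 nuclei, so 3 syllables.
σ1/σ2 boundary: /kz/; trying suffixes from longest down, /z/ is the first permitted one, so coda /k/ | onset /z/.
σ2/σ3 boundary: /kl/ — entire cluster is a permitted onset → onset /kl/, coda ∅.
Syllabification: kek.zi.klab.
Classifying each syllable: /kek/ (closed), /zi/ (open), /klab/ (closed).
Closed syllables: 2.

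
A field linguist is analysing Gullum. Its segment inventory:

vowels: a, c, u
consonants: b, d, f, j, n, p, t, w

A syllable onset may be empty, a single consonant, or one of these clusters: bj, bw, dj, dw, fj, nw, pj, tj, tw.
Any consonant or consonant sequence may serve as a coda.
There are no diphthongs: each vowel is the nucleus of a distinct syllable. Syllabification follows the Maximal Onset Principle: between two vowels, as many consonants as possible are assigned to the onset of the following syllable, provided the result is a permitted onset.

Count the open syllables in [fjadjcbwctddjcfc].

4

Vowels present: a, c, c, c, c; each is a nucleus, giving 5 syllables.
σ1/σ2 boundary: /dj/ — entire cluster is a permitted onset → onset /dj/, coda ∅.
σ2/σ3 boundary: cluster /bw/ — /bw/ is itself a permitted onset, so the whole cluster goes right; preceding coda = ∅.
σ3/σ4 boundary: /tddj/; trying suffixes from longest down, /dj/ is the first permitted one, so coda /td/ | onset /dj/.
σ4/σ5 boundary: /f/ → onset of the next syllable (single consonants are always licit onsets).
So the parse is fja.djc.bwctd.djc.fc.
Classifying each syllable: /fja/ (open), /djc/ (open), /bwctd/ (closed), /djc/ (open), /fc/ (open).
Open syllables: 4.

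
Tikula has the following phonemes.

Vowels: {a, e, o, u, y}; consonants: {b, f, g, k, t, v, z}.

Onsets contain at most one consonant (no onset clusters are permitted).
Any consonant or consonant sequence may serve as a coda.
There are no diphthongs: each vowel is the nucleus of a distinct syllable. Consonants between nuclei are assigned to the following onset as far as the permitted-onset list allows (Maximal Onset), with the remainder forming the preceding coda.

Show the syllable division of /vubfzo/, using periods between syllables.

vubf.zo

Nuclei (vowels): u, o → 2 syllables.
Between /u/ (V1) and /o/ (V2): cluster /bfz/ — the longest permitted-onset suffix is /z/; onset = /z/, preceding coda = /bf/.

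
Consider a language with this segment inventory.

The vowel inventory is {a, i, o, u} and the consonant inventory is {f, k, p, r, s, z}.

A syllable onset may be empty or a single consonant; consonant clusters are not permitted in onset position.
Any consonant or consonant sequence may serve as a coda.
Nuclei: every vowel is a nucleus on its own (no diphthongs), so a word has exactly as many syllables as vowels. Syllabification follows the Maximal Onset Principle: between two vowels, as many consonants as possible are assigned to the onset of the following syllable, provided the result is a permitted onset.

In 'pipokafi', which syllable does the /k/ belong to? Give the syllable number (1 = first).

Nuclei (vowels): i, o, a, i → 4 syllables.
V1 /i/ – V2 /o/: just /p/ — single C goes to the following onset.
V2 /o/ – V3 /a/: just /k/ — single C goes to the following onset.
V3 /a/ – V4 /i/: just /f/ — single C goes to the following onset.
So the parse is pi.po.ka.fi.
The /k/ is in the onset of syllable 3 (/ka/).

3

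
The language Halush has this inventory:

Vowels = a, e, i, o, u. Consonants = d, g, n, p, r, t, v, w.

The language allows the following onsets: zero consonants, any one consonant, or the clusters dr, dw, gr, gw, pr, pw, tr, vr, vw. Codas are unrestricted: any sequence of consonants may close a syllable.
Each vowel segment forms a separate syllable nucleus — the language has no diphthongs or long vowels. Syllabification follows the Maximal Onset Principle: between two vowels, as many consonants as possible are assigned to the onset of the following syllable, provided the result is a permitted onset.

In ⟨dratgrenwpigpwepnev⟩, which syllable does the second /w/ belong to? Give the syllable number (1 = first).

The vowels are a, e, i, e, e — 5 nuclei, so 5 syllables.
Between /a/ (V1) and /e/ (V2): cluster /tgr/ — the longest permitted-onset suffix is /gr/; onset = /gr/, preceding coda = /t/.
Between /e/ (V2) and /i/ (V3): /nwp/ splits as /nw/ + /p/ (/p/ is the longest suffix that is a licit onset).
Between /i/ (V3) and /e/ (V4): /gpw/; trying suffixes from longest down, /pw/ is the first permitted one, so coda /g/ | onset /pw/.
Between /e/ (V4) and /e/ (V5): cluster /pn/ — the longest permitted-onset suffix is /n/; onset = /n/, preceding coda = /p/.
So the parse is drat.grenw.pig.pwep.nev.
The second /w/ is in the onset of syllable 4 (/pwep/).

4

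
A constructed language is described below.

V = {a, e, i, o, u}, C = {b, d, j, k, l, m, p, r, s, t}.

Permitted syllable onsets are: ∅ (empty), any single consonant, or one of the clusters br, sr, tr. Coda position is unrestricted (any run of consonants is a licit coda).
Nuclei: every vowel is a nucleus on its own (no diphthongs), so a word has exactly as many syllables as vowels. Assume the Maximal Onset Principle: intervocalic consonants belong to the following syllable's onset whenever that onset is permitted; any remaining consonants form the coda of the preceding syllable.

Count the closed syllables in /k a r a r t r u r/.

2

Vowels present: a, a, u; each is a nucleus, giving 3 syllables.
/a…a/ gap (V1→V2): /r/ is a single consonant, so it becomes the next onset.
/a…u/ gap (V2→V3): /rtr/ splits as /r/ + /tr/ (/tr/ is the longest suffix that is a licit onset).
Result: ka.rar.trur.
Classifying each syllable: /ka/ (open), /rar/ (closed), /trur/ (closed).
Closed syllables: 2.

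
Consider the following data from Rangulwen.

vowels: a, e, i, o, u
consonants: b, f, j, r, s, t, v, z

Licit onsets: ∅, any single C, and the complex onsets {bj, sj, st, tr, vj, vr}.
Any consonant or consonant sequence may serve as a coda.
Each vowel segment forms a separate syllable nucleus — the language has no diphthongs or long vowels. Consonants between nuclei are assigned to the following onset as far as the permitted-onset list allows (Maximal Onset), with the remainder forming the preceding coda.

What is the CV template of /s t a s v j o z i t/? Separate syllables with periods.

CCVC.CCV.CVC

The vowels are a, o, i — 3 nuclei, so 3 syllables.
Between /a/ (V1) and /o/ (V2): /svj/; trying suffixes from longest down, /vj/ is the first permitted one, so coda /s/ | onset /vj/.
Between /o/ (V2) and /i/ (V3): /z/ is a single consonant, so it becomes the next onset.
Syllabification: stas.vjo.zit.
Mapping each syllable to C/V: /stas/ → CCVC, /vjo/ → CCV, /zit/ → CVC.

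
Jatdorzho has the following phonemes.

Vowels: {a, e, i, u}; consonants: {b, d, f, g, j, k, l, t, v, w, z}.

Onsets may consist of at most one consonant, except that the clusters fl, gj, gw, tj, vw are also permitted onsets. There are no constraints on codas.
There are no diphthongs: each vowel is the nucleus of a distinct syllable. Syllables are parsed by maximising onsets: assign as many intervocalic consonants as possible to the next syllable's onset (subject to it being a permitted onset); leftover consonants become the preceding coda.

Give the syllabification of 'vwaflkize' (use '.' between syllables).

vwafl.ki.ze

Vowels present: a, i, e; each is a nucleus, giving 3 syllables.
σ1/σ2 boundary: /flk/ splits as /fl/ + /k/ (/k/ is the longest suffix that is a licit onset).
σ2/σ3 boundary: /z/ is a single consonant, so it becomes the next onset.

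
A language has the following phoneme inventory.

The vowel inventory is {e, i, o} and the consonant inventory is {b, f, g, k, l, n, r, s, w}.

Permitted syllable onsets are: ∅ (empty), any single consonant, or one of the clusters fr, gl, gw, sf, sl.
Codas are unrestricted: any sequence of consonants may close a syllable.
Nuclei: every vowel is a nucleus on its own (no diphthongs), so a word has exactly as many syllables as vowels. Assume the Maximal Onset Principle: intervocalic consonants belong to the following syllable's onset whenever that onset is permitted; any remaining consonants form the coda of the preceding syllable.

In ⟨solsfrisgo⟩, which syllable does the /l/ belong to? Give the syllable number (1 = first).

Nuclei (vowels): o, i, o → 3 syllables.
V1 /o/ – V2 /i/: cluster /lsfr/ — the longest permitted-onset suffix is /fr/; onset = /fr/, preceding coda = /ls/.
V2 /i/ – V3 /o/: /sg/; trying suffixes from longest down, /g/ is the first permitted one, so coda /s/ | onset /g/.
Putting it together: sols.fris.go.
The /l/ is in the coda of syllable 1 (/sols/).

1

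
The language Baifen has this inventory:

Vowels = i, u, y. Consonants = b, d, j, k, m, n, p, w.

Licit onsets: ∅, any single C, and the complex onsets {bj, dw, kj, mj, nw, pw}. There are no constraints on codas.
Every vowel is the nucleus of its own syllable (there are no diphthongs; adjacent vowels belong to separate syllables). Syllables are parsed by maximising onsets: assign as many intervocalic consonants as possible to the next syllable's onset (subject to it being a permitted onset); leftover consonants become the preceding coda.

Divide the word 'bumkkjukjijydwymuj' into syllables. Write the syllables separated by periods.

bumk.kju.kji.jy.dwy.muj

Vowels present: u, u, i, y, y, u; each is a nucleus, giving 6 syllables.
/u…u/ gap (V1→V2): /mkkj/ splits as /mk/ + /kj/ (/kj/ is the longest suffix that is a licit onset).
/u…i/ gap (V2→V3): cluster /kj/ — /kj/ is itself a permitted onset, so the whole cluster goes right; preceding coda = ∅.
/i…y/ gap (V3→V4): /j/ → onset of the next syllable (single consonants are always licit onsets).
/y…y/ gap (V4→V5): /dw/ is a licit onset in full, so it all attaches to the next syllable.
/y…u/ gap (V5→V6): /m/ → onset of the next syllable (single consonants are always licit onsets).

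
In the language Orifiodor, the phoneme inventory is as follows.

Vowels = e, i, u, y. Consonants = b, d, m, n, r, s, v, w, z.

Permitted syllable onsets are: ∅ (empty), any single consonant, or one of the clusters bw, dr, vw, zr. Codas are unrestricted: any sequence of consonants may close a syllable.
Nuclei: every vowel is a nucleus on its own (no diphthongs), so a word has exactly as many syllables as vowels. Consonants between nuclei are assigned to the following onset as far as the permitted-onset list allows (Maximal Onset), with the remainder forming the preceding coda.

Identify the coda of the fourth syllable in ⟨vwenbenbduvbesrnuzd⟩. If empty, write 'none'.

sr

Nuclei (vowels): e, e, u, e, u → 5 syllables.
Between /e/ (V1) and /e/ (V2): cluster /nb/ — the longest permitted-onset suffix is /b/; onset = /b/, preceding coda = /n/.
Between /e/ (V2) and /u/ (V3): /nbd/; trying suffixes from longest down, /d/ is the first permitted one, so coda /nb/ | onset /d/.
Between /u/ (V3) and /e/ (V4): cluster /vb/ — the longest permitted-onset suffix is /b/; onset = /b/, preceding coda = /v/.
Between /e/ (V4) and /u/ (V5): cluster /srn/ — the longest permitted-onset suffix is /n/; onset = /n/, preceding coda = /sr/.
Syllabification: vwen.benb.duv.besr.nuzd.
Syllable 4 is /besr/: onset /b/, nucleus /e/, coda /sr/.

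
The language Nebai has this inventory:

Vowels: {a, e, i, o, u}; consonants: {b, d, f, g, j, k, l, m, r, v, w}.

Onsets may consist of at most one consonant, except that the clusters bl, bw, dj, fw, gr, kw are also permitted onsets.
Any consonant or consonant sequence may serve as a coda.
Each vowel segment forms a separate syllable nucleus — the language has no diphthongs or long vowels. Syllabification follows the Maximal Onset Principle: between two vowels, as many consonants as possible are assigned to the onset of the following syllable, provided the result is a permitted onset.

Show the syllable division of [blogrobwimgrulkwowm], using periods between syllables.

blo.gro.bwim.grul.kwowm

Nuclei (vowels): o, o, i, u, o → 5 syllables.
Between /o/ (V1) and /o/ (V2): cluster /gr/ — /gr/ is itself a permitted onset, so the whole cluster goes right; preceding coda = ∅.
Between /o/ (V2) and /i/ (V3): cluster /bw/ — /bw/ is itself a permitted onset, so the whole cluster goes right; preceding coda = ∅.
Between /i/ (V3) and /u/ (V4): /mgr/; trying suffixes from longest down, /gr/ is the first permitted one, so coda /m/ | onset /gr/.
Between /u/ (V4) and /o/ (V5): cluster /lkw/ — the longest permitted-onset suffix is /kw/; onset = /kw/, preceding coda = /l/.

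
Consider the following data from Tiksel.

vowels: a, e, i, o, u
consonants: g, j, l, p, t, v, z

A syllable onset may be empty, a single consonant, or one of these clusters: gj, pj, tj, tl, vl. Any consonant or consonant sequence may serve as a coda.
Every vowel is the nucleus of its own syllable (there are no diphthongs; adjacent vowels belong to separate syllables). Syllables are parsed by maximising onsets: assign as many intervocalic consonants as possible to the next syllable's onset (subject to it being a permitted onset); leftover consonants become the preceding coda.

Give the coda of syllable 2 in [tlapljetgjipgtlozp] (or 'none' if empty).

The vowels are a, e, i, o — 4 nuclei, so 4 syllables.
Between /a/ (V1) and /e/ (V2): /plj/ splits as /pl/ + /j/ (/j/ is the longest suffix that is a licit onset).
Between /e/ (V2) and /i/ (V3): /tgj/ splits as /t/ + /gj/ (/gj/ is the longest suffix that is a licit onset).
Between /i/ (V3) and /o/ (V4): cluster /pgtl/ — the longest permitted-onset suffix is /tl/; onset = /tl/, preceding coda = /pg/.
Putting it together: tlapl.jet.gjipg.tlozp.
Syllable 2 is /jet/: onset /j/, nucleus /e/, coda /t/.

t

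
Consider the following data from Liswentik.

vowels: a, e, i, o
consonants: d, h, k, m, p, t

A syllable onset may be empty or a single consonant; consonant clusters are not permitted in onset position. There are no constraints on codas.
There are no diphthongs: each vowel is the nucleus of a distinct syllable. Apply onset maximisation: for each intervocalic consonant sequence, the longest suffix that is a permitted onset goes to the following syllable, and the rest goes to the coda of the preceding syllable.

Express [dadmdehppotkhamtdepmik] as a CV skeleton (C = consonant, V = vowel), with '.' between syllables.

The vowels are a, e, o, a, e, i — 6 nuclei, so 6 syllables.
σ1/σ2 boundary: /dmd/ — longest licit onset from the right is /d/, leaving /dm/ as coda.
σ2/σ3 boundary: /hpp/ splits as /hp/ + /p/ (/p/ is the longest suffix that is a licit onset).
σ3/σ4 boundary: /tkh/ — longest licit onset from the right is /h/, leaving /tk/ as coda.
σ4/σ5 boundary: cluster /mtd/ — the longest permitted-onset suffix is /d/; onset = /d/, preceding coda = /mt/.
σ5/σ6 boundary: /pm/; trying suffixes from longest down, /m/ is the first permitted one, so coda /p/ | onset /m/.
Result: dadm.dehp.potk.hamt.dep.mik.
Mapping each syllable to C/V: /dadm/ → CVCC, /dehp/ → CVCC, /potk/ → CVCC, /hamt/ → CVCC, /dep/ → CVC, /mik/ → CVC.

CVCC.CVCC.CVCC.CVCC.CVC.CVC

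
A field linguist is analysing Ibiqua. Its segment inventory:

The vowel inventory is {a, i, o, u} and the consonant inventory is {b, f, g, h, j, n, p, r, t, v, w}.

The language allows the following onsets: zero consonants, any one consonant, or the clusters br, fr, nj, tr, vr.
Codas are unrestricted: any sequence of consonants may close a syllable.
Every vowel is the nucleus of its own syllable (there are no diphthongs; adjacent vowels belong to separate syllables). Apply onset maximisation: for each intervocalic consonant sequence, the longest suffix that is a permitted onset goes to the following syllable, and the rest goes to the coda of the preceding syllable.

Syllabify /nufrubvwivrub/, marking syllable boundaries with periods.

nu.frubv.wi.vrub

Vowels present: u, u, i, u; each is a nucleus, giving 4 syllables.
V1 /u/ – V2 /u/: /fr/ is a licit onset in full, so it all attaches to the next syllable.
V2 /u/ – V3 /i/: /bvw/ splits as /bv/ + /w/ (/w/ is the longest suffix that is a licit onset).
V3 /i/ – V4 /u/: /vr/ is a licit onset in full, so it all attaches to the next syllable.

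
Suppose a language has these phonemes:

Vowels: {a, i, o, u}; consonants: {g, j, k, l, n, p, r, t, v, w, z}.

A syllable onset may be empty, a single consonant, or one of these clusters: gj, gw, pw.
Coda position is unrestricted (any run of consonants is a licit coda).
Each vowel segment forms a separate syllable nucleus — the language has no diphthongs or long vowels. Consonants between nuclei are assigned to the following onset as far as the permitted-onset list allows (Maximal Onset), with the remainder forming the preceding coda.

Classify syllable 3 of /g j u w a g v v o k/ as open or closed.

Vowels present: u, a, o; each is a nucleus, giving 3 syllables.
σ1/σ2 boundary: just /w/ — single C goes to the following onset.
σ2/σ3 boundary: cluster /gvv/ — the longest permitted-onset suffix is /v/; onset = /v/, preceding coda = /gv/.
So the parse is gju.wagv.vok.
Syllable 3 is /vok/ with coda /k/, so it is closed.

closed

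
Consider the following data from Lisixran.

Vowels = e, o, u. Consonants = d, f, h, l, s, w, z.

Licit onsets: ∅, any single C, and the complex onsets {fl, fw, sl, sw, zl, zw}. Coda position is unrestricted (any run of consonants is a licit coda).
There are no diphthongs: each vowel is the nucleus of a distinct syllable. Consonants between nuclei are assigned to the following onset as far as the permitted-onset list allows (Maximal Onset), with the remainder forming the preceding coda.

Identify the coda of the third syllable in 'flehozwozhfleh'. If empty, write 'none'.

zh

Vowels present: e, o, o, e; each is a nucleus, giving 4 syllables.
σ1/σ2 boundary: /h/ → onset of the next syllable (single consonants are always licit onsets).
σ2/σ3 boundary: /zw/ is a licit onset in full, so it all attaches to the next syllable.
σ3/σ4 boundary: /zhfl/; trying suffixes from longest down, /fl/ is the first permitted one, so coda /zh/ | onset /fl/.
Syllabification: fle.ho.zwozh.fleh.
Syllable 3 is /zwozh/: onset /zw/, nucleus /o/, coda /zh/.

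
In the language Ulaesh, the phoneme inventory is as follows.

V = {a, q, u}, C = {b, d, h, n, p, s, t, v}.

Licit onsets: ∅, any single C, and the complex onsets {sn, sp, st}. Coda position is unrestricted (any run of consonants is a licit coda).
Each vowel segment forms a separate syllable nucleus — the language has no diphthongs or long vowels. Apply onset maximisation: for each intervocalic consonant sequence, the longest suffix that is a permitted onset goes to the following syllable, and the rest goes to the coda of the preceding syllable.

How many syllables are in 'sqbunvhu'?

3

The vowels are q, u, u — 3 nuclei, so 3 syllables.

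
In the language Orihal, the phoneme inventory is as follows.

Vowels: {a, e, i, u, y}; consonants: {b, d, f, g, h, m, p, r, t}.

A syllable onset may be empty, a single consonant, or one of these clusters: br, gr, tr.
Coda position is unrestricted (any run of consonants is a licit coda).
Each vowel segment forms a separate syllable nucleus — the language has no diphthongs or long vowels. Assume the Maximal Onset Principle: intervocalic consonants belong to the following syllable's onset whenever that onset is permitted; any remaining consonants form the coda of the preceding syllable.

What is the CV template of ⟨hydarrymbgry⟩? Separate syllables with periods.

Nuclei (vowels): y, a, y, y → 4 syllables.
σ1/σ2 boundary: /d/ is a single consonant, so it becomes the next onset.
σ2/σ3 boundary: /rr/; trying suffixes from longest down, /r/ is the first permitted one, so coda /r/ | onset /r/.
σ3/σ4 boundary: cluster /mbgr/ — the longest permitted-onset suffix is /gr/; onset = /gr/, preceding coda = /mb/.
Result: hy.dar.rymb.gry.
Mapping each syllable to C/V: /hy/ → CV, /dar/ → CVC, /rymb/ → CVCC, /gry/ → CCV.

CV.CVC.CVCC.CCV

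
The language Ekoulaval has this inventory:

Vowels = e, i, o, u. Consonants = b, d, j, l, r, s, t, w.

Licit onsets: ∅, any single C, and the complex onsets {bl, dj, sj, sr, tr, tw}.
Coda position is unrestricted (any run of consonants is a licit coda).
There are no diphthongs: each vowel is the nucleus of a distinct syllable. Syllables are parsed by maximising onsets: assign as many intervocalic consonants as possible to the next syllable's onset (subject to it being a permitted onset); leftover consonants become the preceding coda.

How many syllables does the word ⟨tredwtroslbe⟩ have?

3

The vowels are e, o, e — 3 nuclei, so 3 syllables.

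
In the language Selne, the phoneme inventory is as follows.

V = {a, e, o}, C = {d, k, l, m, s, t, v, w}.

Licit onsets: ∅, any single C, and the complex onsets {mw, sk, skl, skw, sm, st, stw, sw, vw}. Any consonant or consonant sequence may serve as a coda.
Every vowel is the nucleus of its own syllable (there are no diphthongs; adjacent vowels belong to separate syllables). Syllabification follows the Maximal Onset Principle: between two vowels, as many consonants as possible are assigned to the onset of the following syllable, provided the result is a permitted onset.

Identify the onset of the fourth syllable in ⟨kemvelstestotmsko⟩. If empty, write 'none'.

Nuclei (vowels): e, e, e, o, o → 5 syllables.
σ1/σ2 boundary: /mv/ splits as /m/ + /v/ (/v/ is the longest suffix that is a licit onset).
σ2/σ3 boundary: cluster /lst/ — the longest permitted-onset suffix is /st/; onset = /st/, preceding coda = /l/.
σ3/σ4 boundary: /st/ — entire cluster is a permitted onset → onset /st/, coda ∅.
σ4/σ5 boundary: /tmsk/ splits as /tm/ + /sk/ (/sk/ is the longest suffix that is a licit onset).
Putting it together: kem.vel.ste.stotm.sko.
Syllable 4 is /stotm/: onset /st/, nucleus /o/, coda /tm/.

st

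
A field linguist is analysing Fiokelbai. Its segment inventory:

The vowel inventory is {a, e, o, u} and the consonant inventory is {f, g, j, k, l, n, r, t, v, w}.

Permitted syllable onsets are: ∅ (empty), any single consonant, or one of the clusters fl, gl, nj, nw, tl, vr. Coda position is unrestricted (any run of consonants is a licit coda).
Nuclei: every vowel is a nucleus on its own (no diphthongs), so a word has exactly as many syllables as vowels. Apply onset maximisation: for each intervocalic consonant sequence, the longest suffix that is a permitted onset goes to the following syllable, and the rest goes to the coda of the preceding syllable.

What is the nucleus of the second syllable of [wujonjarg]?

Vowels present: u, o, a; each is a nucleus, giving 3 syllables.
The second nucleus (vowel 2 from the left) is /o/.

o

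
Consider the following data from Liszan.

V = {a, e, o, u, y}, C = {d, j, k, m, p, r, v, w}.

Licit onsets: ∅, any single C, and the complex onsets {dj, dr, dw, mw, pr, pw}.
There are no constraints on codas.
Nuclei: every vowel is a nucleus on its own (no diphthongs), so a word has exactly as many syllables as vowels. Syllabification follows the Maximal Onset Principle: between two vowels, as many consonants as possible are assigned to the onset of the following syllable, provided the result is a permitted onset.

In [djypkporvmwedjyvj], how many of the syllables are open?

The vowels are y, o, e, y — 4 nuclei, so 4 syllables.
Between /y/ (V1) and /o/ (V2): cluster /pkp/ — the longest permitted-onset suffix is /p/; onset = /p/, preceding coda = /pk/.
Between /o/ (V2) and /e/ (V3): /rvmw/; trying suffixes from longest down, /mw/ is the first permitted one, so coda /rv/ | onset /mw/.
Between /e/ (V3) and /y/ (V4): /dj/ is a licit onset in full, so it all attaches to the next syllable.
Syllabification: djypk.porv.mwe.djyvj.
Classifying each syllable: /djypk/ (closed), /porv/ (closed), /mwe/ (open), /djyvj/ (closed).
Open syllables: 1.

1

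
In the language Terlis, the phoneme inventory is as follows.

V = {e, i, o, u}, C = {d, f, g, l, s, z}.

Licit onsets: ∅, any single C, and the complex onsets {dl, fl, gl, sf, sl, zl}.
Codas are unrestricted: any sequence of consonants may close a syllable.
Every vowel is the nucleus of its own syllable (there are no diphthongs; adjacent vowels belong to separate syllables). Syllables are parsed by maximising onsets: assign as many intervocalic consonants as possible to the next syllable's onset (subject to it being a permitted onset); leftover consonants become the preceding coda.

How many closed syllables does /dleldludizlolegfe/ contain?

2

Vowels present: e, u, i, o, e, e; each is a nucleus, giving 6 syllables.
Between /e/ (V1) and /u/ (V2): cluster /ldl/ — the longest permitted-onset suffix is /dl/; onset = /dl/, preceding coda = /l/.
Between /u/ (V2) and /i/ (V3): /d/ → onset of the next syllable (single consonants are always licit onsets).
Between /i/ (V3) and /o/ (V4): /zl/ is a licit onset in full, so it all attaches to the next syllable.
Between /o/ (V4) and /e/ (V5): /l/ → onset of the next syllable (single consonants are always licit onsets).
Between /e/ (V5) and /e/ (V6): cluster /gf/ — the longest permitted-onset suffix is /f/; onset = /f/, preceding coda = /g/.
Putting it together: dlel.dlu.di.zlo.leg.fe.
Classifying each syllable: /dlel/ (closed), /dlu/ (open), /di/ (open), /zlo/ (open), /leg/ (closed), /fe/ (open).
Closed syllables: 2.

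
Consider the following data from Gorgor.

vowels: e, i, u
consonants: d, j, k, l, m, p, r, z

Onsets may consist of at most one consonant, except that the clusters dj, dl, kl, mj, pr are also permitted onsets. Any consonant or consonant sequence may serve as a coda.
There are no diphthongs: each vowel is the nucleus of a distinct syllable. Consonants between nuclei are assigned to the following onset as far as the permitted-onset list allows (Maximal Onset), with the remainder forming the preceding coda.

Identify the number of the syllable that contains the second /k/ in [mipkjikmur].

2

The vowels are i, i, u — 3 nuclei, so 3 syllables.
V1 /i/ – V2 /i/: /pkj/ — longest licit onset from the right is /j/, leaving /pk/ as coda.
V2 /i/ – V3 /u/: /km/; trying suffixes from longest down, /m/ is the first permitted one, so coda /k/ | onset /m/.
Result: mipk.jik.mur.
The second /k/ is in the coda of syllable 2 (/jik/).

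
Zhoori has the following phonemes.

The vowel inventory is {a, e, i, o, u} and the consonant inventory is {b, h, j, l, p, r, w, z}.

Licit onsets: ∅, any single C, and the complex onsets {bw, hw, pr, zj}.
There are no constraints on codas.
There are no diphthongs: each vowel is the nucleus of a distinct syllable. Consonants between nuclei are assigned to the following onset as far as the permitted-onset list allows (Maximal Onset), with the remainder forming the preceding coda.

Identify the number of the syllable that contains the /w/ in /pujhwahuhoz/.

2

Nuclei (vowels): u, a, u, o → 4 syllables.
/u…a/ gap (V1→V2): /jhw/ splits as /j/ + /hw/ (/hw/ is the longest suffix that is a licit onset).
/a…u/ gap (V2→V3): /h/ is a single consonant, so it becomes the next onset.
/u…o/ gap (V3→V4): just /h/ — single C goes to the following onset.
Syllabification: puj.hwa.hu.hoz.
The /w/ is in the onset of syllable 2 (/hwa/).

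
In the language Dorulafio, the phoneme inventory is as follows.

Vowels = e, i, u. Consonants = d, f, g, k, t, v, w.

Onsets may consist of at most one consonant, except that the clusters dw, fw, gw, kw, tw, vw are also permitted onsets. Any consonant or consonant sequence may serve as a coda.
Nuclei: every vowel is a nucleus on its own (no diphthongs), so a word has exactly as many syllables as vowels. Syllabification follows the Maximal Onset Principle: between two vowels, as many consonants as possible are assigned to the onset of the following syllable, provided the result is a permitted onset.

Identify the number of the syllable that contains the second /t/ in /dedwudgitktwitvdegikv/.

Nuclei (vowels): e, u, i, i, e, i → 6 syllables.
σ1/σ2 boundary: /dw/ is a licit onset in full, so it all attaches to the next syllable.
σ2/σ3 boundary: /dg/; trying suffixes from longest down, /g/ is the first permitted one, so coda /d/ | onset /g/.
σ3/σ4 boundary: cluster /tktw/ — the longest permitted-onset suffix is /tw/; onset = /tw/, preceding coda = /tk/.
σ4/σ5 boundary: /tvd/ splits as /tv/ + /d/ (/d/ is the longest suffix that is a licit onset).
σ5/σ6 boundary: /g/ is a single consonant, so it becomes the next onset.
So the parse is de.dwud.gitk.twitv.de.gikv.
The second /t/ is in the onset of syllable 4 (/twitv/).

4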